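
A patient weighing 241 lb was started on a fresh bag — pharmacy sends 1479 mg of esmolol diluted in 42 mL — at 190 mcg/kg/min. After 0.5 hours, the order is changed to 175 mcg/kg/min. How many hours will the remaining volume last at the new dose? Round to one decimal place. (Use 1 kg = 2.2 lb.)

0.7 hours

Initial rate:
Weight = 241 lb ÷ 2.2 lb/kg = 109.5455 kg
Dose = 190 mcg/kg/min × 109.5455 kg = 20813.64 mcg/min
20813.64 mcg/min × 60 min/hr = 1248818 mcg/hr
Concentration = 1479 mg ÷ 42 mL = 35.21429 mg/mL = 35214.29 mcg/mL
Rate = 1248818 mcg/hr ÷ 35214.29 mcg/mL = 35.4634 mL/hr
Volume infused so far = 35.4634 mL/hr × 0.5 hr = 17.7317 mL
Volume remaining = 42 − 17.7317 = 24.2683 mL
New rate:
Dose = 175 mcg/kg/min × 109.5455 kg = 19170.45 mcg/min
19170.45 mcg/min × 60 min/hr = 1150227 mcg/hr
Rate = 1150227 mcg/hr ÷ 35214.29 mcg/mL = 32.66365 mL/hr
Time remaining = 24.2683 mL ÷ 32.66365 mL/hr = 0.7429757 hr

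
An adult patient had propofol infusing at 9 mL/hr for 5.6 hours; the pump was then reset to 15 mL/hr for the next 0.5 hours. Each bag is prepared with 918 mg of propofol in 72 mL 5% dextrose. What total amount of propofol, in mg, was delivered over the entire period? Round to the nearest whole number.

Concentration = 918 mg ÷ 72 mL = 12.75 mg/mL
Stage 1: 9 mL/hr × 5.6 hr = 50.4 mL → 50.4 mL × 12.75 mg/mL = 642.6 mg
Stage 2: 15 mL/hr × 0.5 hr = 7.5 mL → 7.5 mL × 12.75 mg/mL = 95.625 mg
Total = 642.6 + 95.625 = 738.225 mg

738 mg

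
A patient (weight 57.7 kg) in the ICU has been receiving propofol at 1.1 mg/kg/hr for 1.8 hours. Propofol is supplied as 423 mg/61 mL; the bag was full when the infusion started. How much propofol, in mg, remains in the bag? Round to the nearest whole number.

Dose = 1.1 mg/kg/hr × 57.7 kg = 63.47 mg/hr
Concentration = 423 mg ÷ 61 mL = 6.934426 mg/mL
Rate = 63.47 mg/hr ÷ 6.934426 mg/mL = 9.152884 mL/hr
Volume infused = 9.152884 mL/hr × 1.8 hr = 16.47519 mL
Volume remaining = 61 − 16.47519 = 44.52481 mL
Drug remaining = 44.52481 mL × 6.934426 mg/mL = 308.754 mg

309 mg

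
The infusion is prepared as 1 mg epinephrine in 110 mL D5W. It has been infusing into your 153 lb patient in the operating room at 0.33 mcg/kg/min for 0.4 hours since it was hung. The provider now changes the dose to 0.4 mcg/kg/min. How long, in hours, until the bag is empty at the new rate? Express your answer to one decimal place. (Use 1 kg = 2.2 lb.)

Initial rate:
Weight = 153 lb ÷ 2.2 lb/kg = 69.54545 kg
Dose = 0.33 mcg/kg/min × 69.54545 kg = 22.95 mcg/min
22.95 mcg/min × 60 min/hr = 1377 mcg/hr
Concentration = 1 mg ÷ 110 mL = 0.009090909 mg/mL = 9.090909 mcg/mL
Rate = 1377 mcg/hr ÷ 9.090909 mcg/mL = 151.47 mL/hr
Volume infused so far = 151.47 mL/hr × 0.4 hr = 60.588 mL
Volume remaining = 110 − 60.588 = 49.412 mL
New rate:
Dose = 0.4 mcg/kg/min × 69.54545 kg = 27.81818 mcg/min
27.81818 mcg/min × 60 min/hr = 1669.091 mcg/hr
Rate = 1669.091 mcg/hr ÷ 9.090909 mcg/mL = 183.6 mL/hr
Time remaining = 49.412 mL ÷ 183.6 mL/hr = 0.2691285 hr

0.3 hours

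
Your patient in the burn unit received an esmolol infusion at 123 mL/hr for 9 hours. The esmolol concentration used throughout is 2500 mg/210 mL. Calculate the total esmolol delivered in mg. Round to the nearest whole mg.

13179 mg

Concentration = 2500 mg ÷ 210 mL = 11.90476 mg/mL = 11904.76 mcg/mL
Drug rate = 123 mL/hr × 11904.76 mcg/mL = 1464286 mcg/hr
Total = 1464286 mcg/hr × 9 hr = 13178571 mcg = 13178.57 mg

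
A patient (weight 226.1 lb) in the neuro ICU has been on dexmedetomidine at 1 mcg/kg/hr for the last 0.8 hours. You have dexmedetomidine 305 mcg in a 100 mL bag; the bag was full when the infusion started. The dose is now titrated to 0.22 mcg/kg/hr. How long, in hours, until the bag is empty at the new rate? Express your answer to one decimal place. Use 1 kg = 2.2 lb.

9.9 hours

Initial rate:
Weight = 226.1 lb ÷ 2.2 lb/kg = 102.7727 kg
Dose = 1 mcg/kg/hr × 102.7727 kg = 102.7727 mcg/hr
Concentration = 305 mcg ÷ 100 mL = 3.05 mcg/mL
Rate = 102.7727 mcg/hr ÷ 3.05 mcg/mL = 33.69598 mL/hr
Volume infused so far = 33.69598 mL/hr × 0.8 hr = 26.95678 mL
Volume remaining = 100 − 26.95678 = 73.04322 mL
New rate:
Dose = 0.22 mcg/kg/hr × 102.7727 kg = 22.61 mcg/hr
Rate = 22.61 mcg/hr ÷ 3.05 mcg/mL = 7.413115 mL/hr
Time remaining = 73.04322 mL ÷ 7.413115 mL/hr = 9.853243 hr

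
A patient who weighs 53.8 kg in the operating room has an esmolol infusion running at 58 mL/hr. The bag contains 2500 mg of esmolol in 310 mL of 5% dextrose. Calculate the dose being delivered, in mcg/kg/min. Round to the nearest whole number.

Concentration = 2500 mg ÷ 310 mL = 8.064516 mg/mL = 8064.516 mcg/mL
Drug rate = 58 mL/hr × 8064.516 mcg/mL = 467741.9 mcg/hr
467741.9 mcg/hr ÷ 60 min/hr = 7795.699 mcg/min
7795.699 mcg/min ÷ 53.8 kg = 144.9015 mcg/kg/min

145 mcg/kg/min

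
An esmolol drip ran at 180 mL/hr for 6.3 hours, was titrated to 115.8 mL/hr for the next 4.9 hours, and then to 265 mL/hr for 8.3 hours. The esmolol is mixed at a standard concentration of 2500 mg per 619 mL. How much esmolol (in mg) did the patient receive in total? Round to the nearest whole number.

15755 mg

Concentration = 2500 mg ÷ 619 mL = 4.038772 mg/mL
Stage 1: 180 mL/hr × 6.3 hr = 1134 mL → 1134 mL × 4.038772 mg/mL = 4579.968 mg
Stage 2: 115.8 mL/hr × 4.9 hr = 567.42 mL → 567.42 mL × 4.038772 mg/mL = 2291.68 mg
Stage 3: 265 mL/hr × 8.3 hr = 2199.5 mL → 2199.5 mL × 4.038772 mg/mL = 8883.279 mg
Total = 4579.968 + 2291.68 + 8883.279 = 15754.93 mg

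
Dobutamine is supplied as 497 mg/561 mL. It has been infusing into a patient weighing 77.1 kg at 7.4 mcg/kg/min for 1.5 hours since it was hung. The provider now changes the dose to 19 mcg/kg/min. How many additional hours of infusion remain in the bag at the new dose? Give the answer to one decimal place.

5.1 hours

Initial rate:
Dose = 7.4 mcg/kg/min × 77.1 kg = 570.54 mcg/min
570.54 mcg/min × 60 min/hr = 34232.4 mcg/hr
Concentration = 497 mg ÷ 561 mL = 0.885918 mg/mL = 885.918 mcg/mL
Rate = 34232.4 mcg/hr ÷ 885.918 mcg/mL = 38.6406 mL/hr
Volume infused so far = 38.6406 mL/hr × 1.5 hr = 57.96089 mL
Volume remaining = 561 − 57.96089 = 503.0391 mL
New rate:
Dose = 19 mcg/kg/min × 77.1 kg = 1464.9 mcg/min
1464.9 mcg/min × 60 min/hr = 87894 mcg/hr
Rate = 87894 mcg/hr ÷ 885.918 mcg/mL = 99.21234 mL/hr
Time remaining = 503.0391 mL ÷ 99.21234 mL/hr = 5.070328 hr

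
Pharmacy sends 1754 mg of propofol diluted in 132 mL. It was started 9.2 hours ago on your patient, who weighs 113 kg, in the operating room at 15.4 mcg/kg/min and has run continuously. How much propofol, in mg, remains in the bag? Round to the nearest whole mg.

793 mg

Dose = 15.4 mcg/kg/min × 113 kg = 1740.2 mcg/min
1740.2 mcg/min × 60 min/hr = 104412 mcg/hr
Concentration = 1754 mg ÷ 132 mL = 13.28788 mg/mL = 13287.88 mcg/mL
Rate = 104412 mcg/hr ÷ 13287.88 mcg/mL = 7.857688 mL/hr
Volume infused = 7.857688 mL/hr × 9.2 hr = 72.29073 mL
Volume remaining = 132 − 72.29073 = 59.70927 mL
Drug remaining = 59.70927 mL × 13287.88 mcg/mL = 793409.6 mcg = 793.4096 mg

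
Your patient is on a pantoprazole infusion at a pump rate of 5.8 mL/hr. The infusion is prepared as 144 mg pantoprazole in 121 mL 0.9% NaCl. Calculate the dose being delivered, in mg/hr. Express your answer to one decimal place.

6.9 mg/hr

Concentration = 144 mg ÷ 121 mL = 1.190083 mg/mL
Drug rate = 5.8 mL/hr × 1.190083 mg/mL = 6.902479 mg/hr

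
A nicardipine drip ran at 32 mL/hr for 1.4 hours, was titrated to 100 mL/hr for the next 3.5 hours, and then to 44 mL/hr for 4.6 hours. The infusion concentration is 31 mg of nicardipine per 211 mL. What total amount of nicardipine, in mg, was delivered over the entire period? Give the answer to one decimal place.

87.7 mg

Concentration = 31 mg ÷ 211 mL = 0.1469194 mg/mL
Stage 1: 32 mL/hr × 1.4 hr = 44.8 mL → 44.8 mL × 0.1469194 mg/mL = 6.581991 mg
Stage 2: 100 mL/hr × 3.5 hr = 350 mL → 350 mL × 0.1469194 mg/mL = 51.4218 mg
Stage 3: 44 mL/hr × 4.6 hr = 202.4 mL → 202.4 mL × 0.1469194 mg/mL = 29.73649 mg
Total = 6.581991 + 51.4218 + 29.73649 = 87.74028 mg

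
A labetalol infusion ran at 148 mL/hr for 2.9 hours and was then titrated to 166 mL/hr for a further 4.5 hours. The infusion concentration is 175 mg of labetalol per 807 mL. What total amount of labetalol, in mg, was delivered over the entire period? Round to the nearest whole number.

Concentration = 175 mg ÷ 807 mL = 0.2168525 mg/mL
Stage 1: 148 mL/hr × 2.9 hr = 429.2 mL → 429.2 mL × 0.2168525 mg/mL = 93.07311 mg
Stage 2: 166 mL/hr × 4.5 hr = 747 mL → 747 mL × 0.2168525 mg/mL = 161.9888 mg
Total = 93.07311 + 161.9888 = 255.062 mg

255 mg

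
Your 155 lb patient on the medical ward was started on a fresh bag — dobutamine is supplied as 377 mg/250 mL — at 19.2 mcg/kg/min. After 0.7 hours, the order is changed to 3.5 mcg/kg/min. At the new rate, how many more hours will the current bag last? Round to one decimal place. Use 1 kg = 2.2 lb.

Initial rate:
Weight = 155 lb ÷ 2.2 lb/kg = 70.45455 kg
Dose = 19.2 mcg/kg/min × 70.45455 kg = 1352.727 mcg/min
1352.727 mcg/min × 60 min/hr = 81163.64 mcg/hr
Concentration = 377 mg ÷ 250 mL = 1.508 mg/mL = 1508 mcg/mL
Rate = 81163.64 mcg/hr ÷ 1508 mcg/mL = 53.82204 mL/hr
Volume infused so far = 53.82204 mL/hr × 0.7 hr = 37.67543 mL
Volume remaining = 250 − 37.67543 = 212.3246 mL
New rate:
Dose = 3.5 mcg/kg/min × 70.45455 kg = 246.5909 mcg/min
246.5909 mcg/min × 60 min/hr = 14795.45 mcg/hr
Rate = 14795.45 mcg/hr ÷ 1508 mcg/mL = 9.811309 mL/hr
Time remaining = 212.3246 mL ÷ 9.811309 mL/hr = 21.6408 hr

21.6 hours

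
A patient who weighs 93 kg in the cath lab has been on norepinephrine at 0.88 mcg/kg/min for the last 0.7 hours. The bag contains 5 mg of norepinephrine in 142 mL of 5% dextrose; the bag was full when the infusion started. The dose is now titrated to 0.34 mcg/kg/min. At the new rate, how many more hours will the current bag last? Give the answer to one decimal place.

0.8 hours

Initial rate:
Dose = 0.88 mcg/kg/min × 93 kg = 81.84 mcg/min
81.84 mcg/min × 60 min/hr = 4910.4 mcg/hr
Concentration = 5 mg ÷ 142 mL = 0.03521127 mg/mL = 35.21127 mcg/mL
Rate = 4910.4 mcg/hr ÷ 35.21127 mcg/mL = 139.4554 mL/hr
Volume infused so far = 139.4554 mL/hr × 0.7 hr = 97.61875 mL
Volume remaining = 142 − 97.61875 = 44.38125 mL
New rate:
Dose = 0.34 mcg/kg/min × 93 kg = 31.62 mcg/min
31.62 mcg/min × 60 min/hr = 1897.2 mcg/hr
Rate = 1897.2 mcg/hr ÷ 35.21127 mcg/mL = 53.88048 mL/hr
Time remaining = 44.38125 mL ÷ 53.88048 mL/hr = 0.8236981 hr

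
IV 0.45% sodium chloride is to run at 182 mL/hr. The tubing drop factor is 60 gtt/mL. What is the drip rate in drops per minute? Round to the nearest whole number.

182 gtt/min

182 mL/hr ÷ 60 min/hr = 3.033333 mL/min
3.033333 mL/min × 60 gtt/mL = 182 gtt/min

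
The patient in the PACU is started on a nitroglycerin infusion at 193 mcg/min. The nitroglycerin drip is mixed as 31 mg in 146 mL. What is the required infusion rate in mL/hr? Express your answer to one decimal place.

193 mcg/min × 60 min/hr = 11580 mcg/hr
Concentration = 31 mg ÷ 146 mL = 0.2123288 mg/mL = 212.3288 mcg/mL
Rate = 11580 mcg/hr ÷ 212.3288 mcg/mL = 54.53806 mL/hr

54.5 mL/hr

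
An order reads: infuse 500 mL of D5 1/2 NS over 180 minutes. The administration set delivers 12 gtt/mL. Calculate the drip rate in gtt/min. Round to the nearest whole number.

500 mL ÷ (180 min) = 2.777778 mL/min
2.777778 mL/min × 12 gtt/mL = 33.33333 gtt/min

33 gtt/min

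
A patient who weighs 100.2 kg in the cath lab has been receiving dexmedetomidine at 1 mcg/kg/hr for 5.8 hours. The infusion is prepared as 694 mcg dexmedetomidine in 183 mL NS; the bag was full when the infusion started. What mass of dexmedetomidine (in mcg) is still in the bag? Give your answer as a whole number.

113 mcg

Dose = 1 mcg/kg/hr × 100.2 kg = 100.2 mcg/hr
Concentration = 694 mcg ÷ 183 mL = 3.79235 mcg/mL
Rate = 100.2 mcg/hr ÷ 3.79235 mcg/mL = 26.42161 mL/hr
Volume infused = 26.42161 mL/hr × 5.8 hr = 153.2454 mL
Volume remaining = 183 − 153.2454 = 29.75464 mL
Drug remaining = 29.75464 mL × 3.79235 mcg/mL = 112.84 mcg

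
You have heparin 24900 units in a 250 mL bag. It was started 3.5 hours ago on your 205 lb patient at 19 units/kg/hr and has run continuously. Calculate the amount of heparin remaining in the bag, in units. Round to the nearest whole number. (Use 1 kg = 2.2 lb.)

18703 units

Weight = 205 lb ÷ 2.2 lb/kg = 93.18182 kg
Dose = 19 units/kg/hr × 93.18182 kg = 1770.455 units/hr
Concentration = 24900 units ÷ 250 mL = 99.6 units/mL
Rate = 1770.455 units/hr ÷ 99.6 units/mL = 17.77565 mL/hr
Volume infused = 17.77565 mL/hr × 3.5 hr = 62.21477 mL
Volume remaining = 250 − 62.21477 = 187.7852 mL
Drug remaining = 187.7852 mL × 99.6 units/mL = 18703.41 units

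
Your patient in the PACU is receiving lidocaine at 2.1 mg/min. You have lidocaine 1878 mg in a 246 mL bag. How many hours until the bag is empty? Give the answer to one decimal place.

2.1 mg/min × 60 min/hr = 126 mg/hr
Concentration = 1878 mg ÷ 246 mL = 7.634146 mg/mL
Rate = 126 mg/hr ÷ 7.634146 mg/mL = 16.50479 mL/hr
Duration = 246 mL ÷ 16.50479 mL/hr = 14.90476 hr

14.9 hours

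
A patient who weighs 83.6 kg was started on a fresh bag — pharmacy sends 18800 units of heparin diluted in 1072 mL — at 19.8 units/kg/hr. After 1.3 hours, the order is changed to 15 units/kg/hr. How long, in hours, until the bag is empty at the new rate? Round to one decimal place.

13.3 hours

Initial rate:
Dose = 19.8 units/kg/hr × 83.6 kg = 1655.28 units/hr
Concentration = 18800 units ÷ 1072 mL = 17.53731 units/mL
Rate = 1655.28 units/hr ÷ 17.53731 units/mL = 94.38618 mL/hr
Volume infused so far = 94.38618 mL/hr × 1.3 hr = 122.702 mL
Volume remaining = 1072 − 122.702 = 949.298 mL
New rate:
Dose = 15 units/kg/hr × 83.6 kg = 1254 units/hr
Rate = 1254 units/hr ÷ 17.53731 units/mL = 71.50468 mL/hr
Time remaining = 949.298 mL ÷ 71.50468 mL/hr = 13.27603 hr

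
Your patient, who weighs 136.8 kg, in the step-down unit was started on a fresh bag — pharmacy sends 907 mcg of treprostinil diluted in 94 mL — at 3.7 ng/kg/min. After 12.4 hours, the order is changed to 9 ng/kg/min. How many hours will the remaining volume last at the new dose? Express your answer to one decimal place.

7.2 hours

Initial rate:
Dose = 3.7 ng/kg/min × 136.8 kg = 506.16 ng/min
506.16 ng/min × 60 min/hr = 30369.6 ng/hr
Concentration = 907 mcg ÷ 94 mL = 9.648936 mcg/mL = 9648.936 ng/mL
Rate = 30369.6 ng/hr ÷ 9648.936 ng/mL = 3.147456 mL/hr
Volume infused so far = 3.147456 mL/hr × 12.4 hr = 39.02845 mL
Volume remaining = 94 − 39.02845 = 54.97155 mL
New rate:
Dose = 9 ng/kg/min × 136.8 kg = 1231.2 ng/min
1231.2 ng/min × 60 min/hr = 73872 ng/hr
Rate = 73872 ng/hr ÷ 9648.936 ng/mL = 7.655974 mL/hr
Time remaining = 54.97155 mL ÷ 7.655974 mL/hr = 7.180217 hr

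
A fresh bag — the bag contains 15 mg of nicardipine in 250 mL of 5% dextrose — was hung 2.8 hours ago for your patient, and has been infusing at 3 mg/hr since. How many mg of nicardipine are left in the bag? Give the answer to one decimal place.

6.6 mg

Concentration = 15 mg ÷ 250 mL = 0.06 mg/mL
Rate = 3 mg/hr ÷ 0.06 mg/mL = 50 mL/hr
Volume infused = 50 mL/hr × 2.8 hr = 140 mL
Volume remaining = 250 − 140 = 110 mL
Drug remaining = 110 mL × 0.06 mg/mL = 6.6 mg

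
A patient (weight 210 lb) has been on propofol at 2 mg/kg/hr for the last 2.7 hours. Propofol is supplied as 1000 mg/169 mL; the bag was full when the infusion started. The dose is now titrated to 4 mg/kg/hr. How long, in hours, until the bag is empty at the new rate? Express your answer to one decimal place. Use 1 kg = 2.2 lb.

Initial rate:
Weight = 210 lb ÷ 2.2 lb/kg = 95.45455 kg
Dose = 2 mg/kg/hr × 95.45455 kg = 190.9091 mg/hr
Concentration = 1000 mg ÷ 169 mL = 5.91716 mg/mL
Rate = 190.9091 mg/hr ÷ 5.91716 mg/mL = 32.26364 mL/hr
Volume infused so far = 32.26364 mL/hr × 2.7 hr = 87.11182 mL
Volume remaining = 169 − 87.11182 = 81.88818 mL
New rate:
Dose = 4 mg/kg/hr × 95.45455 kg = 381.8182 mg/hr
Rate = 381.8182 mg/hr ÷ 5.91716 mg/mL = 64.52727 mL/hr
Time remaining = 81.88818 mL ÷ 64.52727 mL/hr = 1.269048 hr

1.3 hours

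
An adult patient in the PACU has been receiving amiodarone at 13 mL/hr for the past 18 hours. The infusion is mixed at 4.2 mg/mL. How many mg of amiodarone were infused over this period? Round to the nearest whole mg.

Drug rate = 13 mL/hr × 4.2 mg/mL = 54.6 mg/hr
Total = 54.6 mg/hr × 18 hr = 982.8 mg

983 mg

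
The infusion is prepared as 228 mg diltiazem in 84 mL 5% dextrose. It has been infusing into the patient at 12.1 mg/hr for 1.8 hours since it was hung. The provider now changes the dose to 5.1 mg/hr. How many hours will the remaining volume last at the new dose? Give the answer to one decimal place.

Initial rate:
Concentration = 228 mg ÷ 84 mL = 2.714286 mg/mL
Rate = 12.1 mg/hr ÷ 2.714286 mg/mL = 4.457895 mL/hr
Volume infused so far = 4.457895 mL/hr × 1.8 hr = 8.024211 mL
Volume remaining = 84 − 8.024211 = 75.97579 mL
New rate:
Rate = 5.1 mg/hr ÷ 2.714286 mg/mL = 1.878947 mL/hr
Time remaining = 75.97579 mL ÷ 1.878947 mL/hr = 40.43529 hr

40.4 hours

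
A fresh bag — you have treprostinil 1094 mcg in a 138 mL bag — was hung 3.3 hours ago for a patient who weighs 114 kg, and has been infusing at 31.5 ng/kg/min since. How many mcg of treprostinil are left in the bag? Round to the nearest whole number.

383 mcg

Dose = 31.5 ng/kg/min × 114 kg = 3591 ng/min
3591 ng/min × 60 min/hr = 215460 ng/hr
Concentration = 1094 mcg ÷ 138 mL = 7.927536 mcg/mL = 7927.536 ng/mL
Rate = 215460 ng/hr ÷ 7927.536 ng/mL = 27.17868 mL/hr
Volume infused = 27.17868 mL/hr × 3.3 hr = 89.68966 mL
Volume remaining = 138 − 89.68966 = 48.31034 mL
Drug remaining = 48.31034 mL × 7927.536 ng/mL = 382982 ng = 382.982 mcg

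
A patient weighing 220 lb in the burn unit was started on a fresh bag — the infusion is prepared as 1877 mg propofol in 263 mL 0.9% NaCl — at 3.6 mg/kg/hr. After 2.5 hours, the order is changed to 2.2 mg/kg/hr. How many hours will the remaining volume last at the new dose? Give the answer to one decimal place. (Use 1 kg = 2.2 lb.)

4.4 hours

Initial rate:
Weight = 220 lb ÷ 2.2 lb/kg = 100 kg
Dose = 3.6 mg/kg/hr × 100 kg = 360 mg/hr
Concentration = 1877 mg ÷ 263 mL = 7.136882 mg/mL
Rate = 360 mg/hr ÷ 7.136882 mg/mL = 50.44219 mL/hr
Volume infused so far = 50.44219 mL/hr × 2.5 hr = 126.1055 mL
Volume remaining = 263 − 126.1055 = 136.8945 mL
New rate:
Dose = 2.2 mg/kg/hr × 100 kg = 220 mg/hr
Rate = 220 mg/hr ÷ 7.136882 mg/mL = 30.82579 mL/hr
Time remaining = 136.8945 mL ÷ 30.82579 mL/hr = 4.440909 hr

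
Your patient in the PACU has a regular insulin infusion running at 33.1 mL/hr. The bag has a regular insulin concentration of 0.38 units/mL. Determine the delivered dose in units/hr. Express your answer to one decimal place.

Drug rate = 33.1 mL/hr × 0.38 units/mL = 12.578 units/hr

12.6 units/hr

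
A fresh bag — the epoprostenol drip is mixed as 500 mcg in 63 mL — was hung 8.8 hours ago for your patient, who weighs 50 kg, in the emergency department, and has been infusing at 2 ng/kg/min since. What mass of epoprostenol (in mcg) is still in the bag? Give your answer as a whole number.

447 mcg

Dose = 2 ng/kg/min × 50 kg = 100 ng/min
100 ng/min × 60 min/hr = 6000 ng/hr
Concentration = 500 mcg ÷ 63 mL = 7.936508 mcg/mL = 7936.508 ng/mL
Rate = 6000 ng/hr ÷ 7936.508 ng/mL = 0.756 mL/hr
Volume infused = 0.756 mL/hr × 8.8 hr = 6.6528 mL
Volume remaining = 63 − 6.6528 = 56.3472 mL
Drug remaining = 56.3472 mL × 7936.508 ng/mL = 447200 ng = 447.2 mcg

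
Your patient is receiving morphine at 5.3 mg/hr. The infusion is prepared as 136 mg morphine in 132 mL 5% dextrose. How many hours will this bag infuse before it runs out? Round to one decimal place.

25.7 hours

Concentration = 136 mg ÷ 132 mL = 1.030303 mg/mL
Rate = 5.3 mg/hr ÷ 1.030303 mg/mL = 5.144118 mL/hr
Duration = 132 mL ÷ 5.144118 mL/hr = 25.66038 hr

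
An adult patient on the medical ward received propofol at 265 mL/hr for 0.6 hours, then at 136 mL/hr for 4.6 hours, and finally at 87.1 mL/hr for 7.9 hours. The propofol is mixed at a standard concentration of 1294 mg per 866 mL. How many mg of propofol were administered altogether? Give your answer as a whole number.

2201 mg

Concentration = 1294 mg ÷ 866 mL = 1.494226 mg/mL
Stage 1: 265 mL/hr × 0.6 hr = 159 mL → 159 mL × 1.494226 mg/mL = 237.582 mg
Stage 2: 136 mL/hr × 4.6 hr = 625.6 mL → 625.6 mL × 1.494226 mg/mL = 934.788 mg
Stage 3: 87.1 mL/hr × 7.9 hr = 688.09 mL → 688.09 mL × 1.494226 mg/mL = 1028.162 mg
Total = 237.582 + 934.788 + 1028.162 = 2200.532 mg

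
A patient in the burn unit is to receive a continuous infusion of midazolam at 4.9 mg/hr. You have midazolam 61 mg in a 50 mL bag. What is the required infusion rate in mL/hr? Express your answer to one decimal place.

4.0 mL/hr

Concentration = 61 mg ÷ 50 mL = 1.22 mg/mL
Rate = 4.9 mg/hr ÷ 1.22 mg/mL = 4.016393 mL/hr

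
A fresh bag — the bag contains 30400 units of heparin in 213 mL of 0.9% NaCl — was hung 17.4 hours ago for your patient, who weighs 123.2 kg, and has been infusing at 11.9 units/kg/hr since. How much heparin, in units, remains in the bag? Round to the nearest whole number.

4890 units

Dose = 11.9 units/kg/hr × 123.2 kg = 1466.08 units/hr
Concentration = 30400 units ÷ 213 mL = 142.723 units/mL
Rate = 1466.08 units/hr ÷ 142.723 units/mL = 10.27221 mL/hr
Volume infused = 10.27221 mL/hr × 17.4 hr = 178.7364 mL
Volume remaining = 213 − 178.7364 = 34.26363 mL
Drug remaining = 34.26363 mL × 142.723 units/mL = 4890.208 units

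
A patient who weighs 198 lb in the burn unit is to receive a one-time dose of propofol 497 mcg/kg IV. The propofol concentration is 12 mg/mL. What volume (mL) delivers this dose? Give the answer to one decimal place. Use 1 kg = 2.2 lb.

3.7 mL

Weight = 198 lb ÷ 2.2 lb/kg = 90 kg
Dose = 497 mcg/kg × 90 kg = 44730 mcg
Concentration = 12 mg/mL = 12000 mcg/mL
Volume = 44730 mcg ÷ 12000 mcg/mL = 3.7275 mL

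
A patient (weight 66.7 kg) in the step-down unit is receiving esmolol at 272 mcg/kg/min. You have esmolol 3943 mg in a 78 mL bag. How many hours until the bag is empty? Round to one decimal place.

Dose = 272 mcg/kg/min × 66.7 kg = 18142.4 mcg/min
18142.4 mcg/min × 60 min/hr = 1088544 mcg/hr
Concentration = 3943 mg ÷ 78 mL = 50.55128 mg/mL = 50551.28 mcg/mL
Rate = 1088544 mcg/hr ÷ 50551.28 mcg/mL = 21.53346 mL/hr
Duration = 78 mL ÷ 21.53346 mL/hr = 3.62227 hr

3.6 hours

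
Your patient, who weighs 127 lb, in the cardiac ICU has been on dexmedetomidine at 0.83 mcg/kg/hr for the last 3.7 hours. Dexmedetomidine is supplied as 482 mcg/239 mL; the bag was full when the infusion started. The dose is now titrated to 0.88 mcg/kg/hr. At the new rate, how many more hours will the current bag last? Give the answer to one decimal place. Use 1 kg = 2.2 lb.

6.0 hours

Initial rate:
Weight = 127 lb ÷ 2.2 lb/kg = 57.72727 kg
Dose = 0.83 mcg/kg/hr × 57.72727 kg = 47.91364 mcg/hr
Concentration = 482 mcg ÷ 239 mL = 2.016736 mcg/mL
Rate = 47.91364 mcg/hr ÷ 2.016736 mcg/mL = 23.75801 mL/hr
Volume infused so far = 23.75801 mL/hr × 3.7 hr = 87.90462 mL
Volume remaining = 239 − 87.90462 = 151.0954 mL
New rate:
Dose = 0.88 mcg/kg/hr × 57.72727 kg = 50.8 mcg/hr
Rate = 50.8 mcg/hr ÷ 2.016736 mcg/mL = 25.18921 mL/hr
Time remaining = 151.0954 mL ÷ 25.18921 mL/hr = 5.998416 hr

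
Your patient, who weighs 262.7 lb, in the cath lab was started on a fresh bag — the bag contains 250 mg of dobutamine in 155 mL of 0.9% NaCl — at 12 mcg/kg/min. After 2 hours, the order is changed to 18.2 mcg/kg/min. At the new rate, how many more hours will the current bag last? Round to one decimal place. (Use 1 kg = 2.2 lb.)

0.6 hours

Initial rate:
Weight = 262.7 lb ÷ 2.2 lb/kg = 119.4091 kg
Dose = 12 mcg/kg/min × 119.4091 kg = 1432.909 mcg/min
1432.909 mcg/min × 60 min/hr = 85974.55 mcg/hr
Concentration = 250 mg ÷ 155 mL = 1.612903 mg/mL = 1612.903 mcg/mL
Rate = 85974.55 mcg/hr ÷ 1612.903 mcg/mL = 53.30422 mL/hr
Volume infused so far = 53.30422 mL/hr × 2 hr = 106.6084 mL
Volume remaining = 155 − 106.6084 = 48.39156 mL
New rate:
Dose = 18.2 mcg/kg/min × 119.4091 kg = 2173.245 mcg/min
2173.245 mcg/min × 60 min/hr = 130394.7 mcg/hr
Rate = 130394.7 mcg/hr ÷ 1612.903 mcg/mL = 80.84473 mL/hr
Time remaining = 48.39156 mL ÷ 80.84473 mL/hr = 0.5985741 hr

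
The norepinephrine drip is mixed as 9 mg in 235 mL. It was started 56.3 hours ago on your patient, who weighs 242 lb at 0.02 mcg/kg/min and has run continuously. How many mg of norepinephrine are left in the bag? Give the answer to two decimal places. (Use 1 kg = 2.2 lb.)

Weight = 242 lb ÷ 2.2 lb/kg = 110 kg
Dose = 0.02 mcg/kg/min × 110 kg = 2.2 mcg/min
2.2 mcg/min × 60 min/hr = 132 mcg/hr
Concentration = 9 mg ÷ 235 mL = 0.03829787 mg/mL = 38.29787 mcg/mL
Rate = 132 mcg/hr ÷ 38.29787 mcg/mL = 3.446667 mL/hr
Volume infused = 3.446667 mL/hr × 56.3 hr = 194.0473 mL
Volume remaining = 235 − 194.0473 = 40.95267 mL
Drug remaining = 40.95267 mL × 38.29787 mcg/mL = 1568.4 mcg = 1.5684 mg

1.57 mg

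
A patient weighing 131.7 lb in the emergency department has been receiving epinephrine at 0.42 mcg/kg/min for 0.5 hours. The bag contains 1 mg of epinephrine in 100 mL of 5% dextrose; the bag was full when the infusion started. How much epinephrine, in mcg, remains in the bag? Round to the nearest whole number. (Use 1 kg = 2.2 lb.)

246 mcg

Weight = 131.7 lb ÷ 2.2 lb/kg = 59.86364 kg
Dose = 0.42 mcg/kg/min × 59.86364 kg = 25.14273 mcg/min
25.14273 mcg/min × 60 min/hr = 1508.564 mcg/hr
Concentration = 1 mg ÷ 100 mL = 0.01 mg/mL = 10 mcg/mL
Rate = 1508.564 mcg/hr ÷ 10 mcg/mL = 150.8564 mL/hr
Volume infused = 150.8564 mL/hr × 0.5 hr = 75.42818 mL
Volume remaining = 100 − 75.42818 = 24.57182 mL
Drug remaining = 24.57182 mL × 10 mcg/mL = 245.7182 mcg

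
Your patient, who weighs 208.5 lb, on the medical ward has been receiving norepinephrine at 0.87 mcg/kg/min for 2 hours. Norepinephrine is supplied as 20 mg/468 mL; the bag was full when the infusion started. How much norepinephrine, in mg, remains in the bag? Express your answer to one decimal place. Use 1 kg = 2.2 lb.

10.1 mg

Weight = 208.5 lb ÷ 2.2 lb/kg = 94.77273 kg
Dose = 0.87 mcg/kg/min × 94.77273 kg = 82.45227 mcg/min
82.45227 mcg/min × 60 min/hr = 4947.136 mcg/hr
Concentration = 20 mg ÷ 468 mL = 0.04273504 mg/mL = 42.73504 mcg/mL
Rate = 4947.136 mcg/hr ÷ 42.73504 mcg/mL = 115.763 mL/hr
Volume infused = 115.763 mL/hr × 2 hr = 231.526 mL
Volume remaining = 468 − 231.526 = 236.474 mL
Drug remaining = 236.474 mL × 42.73504 mcg/mL = 10105.73 mcg = 10.10573 mg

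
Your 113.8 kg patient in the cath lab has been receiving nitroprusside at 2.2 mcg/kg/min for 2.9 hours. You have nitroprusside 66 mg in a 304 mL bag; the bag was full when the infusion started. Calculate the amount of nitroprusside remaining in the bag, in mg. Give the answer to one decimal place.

Dose = 2.2 mcg/kg/min × 113.8 kg = 250.36 mcg/min
250.36 mcg/min × 60 min/hr = 15021.6 mcg/hr
Concentration = 66 mg ÷ 304 mL = 0.2171053 mg/mL = 217.1053 mcg/mL
Rate = 15021.6 mcg/hr ÷ 217.1053 mcg/mL = 69.1904 mL/hr
Volume infused = 69.1904 mL/hr × 2.9 hr = 200.6522 mL
Volume remaining = 304 − 200.6522 = 103.3478 mL
Drug remaining = 103.3478 mL × 217.1053 mcg/mL = 22437.36 mcg = 22.43736 mg

22.4 mg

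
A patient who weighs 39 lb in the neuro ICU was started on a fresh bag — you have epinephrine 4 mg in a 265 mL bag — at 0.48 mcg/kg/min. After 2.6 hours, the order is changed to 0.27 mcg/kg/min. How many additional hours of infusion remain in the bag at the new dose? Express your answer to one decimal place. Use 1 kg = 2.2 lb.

Initial rate:
Weight = 39 lb ÷ 2.2 lb/kg = 17.72727 kg
Dose = 0.48 mcg/kg/min × 17.72727 kg = 8.509091 mcg/min
8.509091 mcg/min × 60 min/hr = 510.5455 mcg/hr
Concentration = 4 mg ÷ 265 mL = 0.01509434 mg/mL = 15.09434 mcg/mL
Rate = 510.5455 mcg/hr ÷ 15.09434 mcg/mL = 33.82364 mL/hr
Volume infused so far = 33.82364 mL/hr × 2.6 hr = 87.94145 mL
Volume remaining = 265 − 87.94145 = 177.0585 mL
New rate:
Dose = 0.27 mcg/kg/min × 17.72727 kg = 4.786364 mcg/min
4.786364 mcg/min × 60 min/hr = 287.1818 mcg/hr
Rate = 287.1818 mcg/hr ÷ 15.09434 mcg/mL = 19.0258 mL/hr
Time remaining = 177.0585 mL ÷ 19.0258 mL/hr = 9.306236 hr

9.3 hours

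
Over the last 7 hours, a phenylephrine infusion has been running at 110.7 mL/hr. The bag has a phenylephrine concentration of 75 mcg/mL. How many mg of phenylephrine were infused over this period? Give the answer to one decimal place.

58.1 mg

Drug rate = 110.7 mL/hr × 75 mcg/mL = 8302.5 mcg/hr
Total = 8302.5 mcg/hr × 7 hr = 58117.5 mcg = 58.1175 mg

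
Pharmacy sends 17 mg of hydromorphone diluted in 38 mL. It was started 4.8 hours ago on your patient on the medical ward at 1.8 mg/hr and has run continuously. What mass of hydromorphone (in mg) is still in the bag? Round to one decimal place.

8.4 mg

Concentration = 17 mg ÷ 38 mL = 0.4473684 mg/mL
Rate = 1.8 mg/hr ÷ 0.4473684 mg/mL = 4.023529 mL/hr
Volume infused = 4.023529 mL/hr × 4.8 hr = 19.31294 mL
Volume remaining = 38 − 19.31294 = 18.68706 mL
Drug remaining = 18.68706 mL × 0.4473684 mg/mL = 8.36 mg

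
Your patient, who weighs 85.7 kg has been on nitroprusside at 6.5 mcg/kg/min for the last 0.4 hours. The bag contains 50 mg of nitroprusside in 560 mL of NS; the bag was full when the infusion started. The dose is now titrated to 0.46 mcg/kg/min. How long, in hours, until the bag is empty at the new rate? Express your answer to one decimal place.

Initial rate:
Dose = 6.5 mcg/kg/min × 85.7 kg = 557.05 mcg/min
557.05 mcg/min × 60 min/hr = 33423 mcg/hr
Concentration = 50 mg ÷ 560 mL = 0.08928571 mg/mL = 89.28571 mcg/mL
Rate = 33423 mcg/hr ÷ 89.28571 mcg/mL = 374.3376 mL/hr
Volume infused so far = 374.3376 mL/hr × 0.4 hr = 149.735 mL
Volume remaining = 560 − 149.735 = 410.265 mL
New rate:
Dose = 0.46 mcg/kg/min × 85.7 kg = 39.422 mcg/min
39.422 mcg/min × 60 min/hr = 2365.32 mcg/hr
Rate = 2365.32 mcg/hr ÷ 89.28571 mcg/mL = 26.49158 mL/hr
Time remaining = 410.265 mL ÷ 26.49158 mL/hr = 15.48661 hr

15.5 hours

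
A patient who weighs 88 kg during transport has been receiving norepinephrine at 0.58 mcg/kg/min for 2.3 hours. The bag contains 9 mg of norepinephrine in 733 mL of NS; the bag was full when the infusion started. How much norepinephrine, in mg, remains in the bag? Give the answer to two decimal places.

1.96 mg

Dose = 0.58 mcg/kg/min × 88 kg = 51.04 mcg/min
51.04 mcg/min × 60 min/hr = 3062.4 mcg/hr
Concentration = 9 mg ÷ 733 mL = 0.01227831 mg/mL = 12.27831 mcg/mL
Rate = 3062.4 mcg/hr ÷ 12.27831 mcg/mL = 249.4155 mL/hr
Volume infused = 249.4155 mL/hr × 2.3 hr = 573.6556 mL
Volume remaining = 733 − 573.6556 = 159.3444 mL
Drug remaining = 159.3444 mL × 12.27831 mcg/mL = 1956.48 mcg = 1.95648 mg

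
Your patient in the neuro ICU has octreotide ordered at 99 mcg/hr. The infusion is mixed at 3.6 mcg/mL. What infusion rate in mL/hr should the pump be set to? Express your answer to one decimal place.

Rate = 99 mcg/hr ÷ 3.6 mcg/mL = 27.5 mL/hr

27.5 mL/hr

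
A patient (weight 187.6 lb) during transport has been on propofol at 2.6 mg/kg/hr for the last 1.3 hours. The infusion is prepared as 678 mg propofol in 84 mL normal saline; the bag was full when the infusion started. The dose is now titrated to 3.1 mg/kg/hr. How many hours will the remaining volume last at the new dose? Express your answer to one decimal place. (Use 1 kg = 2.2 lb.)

Initial rate:
Weight = 187.6 lb ÷ 2.2 lb/kg = 85.27273 kg
Dose = 2.6 mg/kg/hr × 85.27273 kg = 221.7091 mg/hr
Concentration = 678 mg ÷ 84 mL = 8.071429 mg/mL
Rate = 221.7091 mg/hr ÷ 8.071429 mg/mL = 27.46838 mL/hr
Volume infused so far = 27.46838 mL/hr × 1.3 hr = 35.7089 mL
Volume remaining = 84 − 35.7089 = 48.2911 mL
New rate:
Dose = 3.1 mg/kg/hr × 85.27273 kg = 264.3455 mg/hr
Rate = 264.3455 mg/hr ÷ 8.071429 mg/mL = 32.75076 mL/hr
Time remaining = 48.2911 mL ÷ 32.75076 mL/hr = 1.474503 hr

1.5 hours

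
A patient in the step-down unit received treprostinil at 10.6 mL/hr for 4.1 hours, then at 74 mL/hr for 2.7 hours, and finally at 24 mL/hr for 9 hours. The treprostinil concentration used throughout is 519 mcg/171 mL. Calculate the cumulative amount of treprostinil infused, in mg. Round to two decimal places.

Concentration = 519 mcg ÷ 171 mL = 3.035088 mcg/mL
Stage 1: 10.6 mL/hr × 4.1 hr = 43.46 mL → 43.46 mL × 3.035088 mcg/mL = 131.9049 mcg
Stage 2: 74 mL/hr × 2.7 hr = 199.8 mL → 199.8 mL × 3.035088 mcg/mL = 606.4105 mcg
Stage 3: 24 mL/hr × 9 hr = 216 mL → 216 mL × 3.035088 mcg/mL = 655.5789 mcg
Total = 131.9049 + 606.4105 + 655.5789 = 1393.894 mcg = 1.393894 mg

1.39 mg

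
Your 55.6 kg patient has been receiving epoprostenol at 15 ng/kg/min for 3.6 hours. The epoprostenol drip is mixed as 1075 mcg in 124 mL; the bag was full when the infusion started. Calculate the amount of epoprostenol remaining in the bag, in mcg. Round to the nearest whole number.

895 mcg

Dose = 15 ng/kg/min × 55.6 kg = 834 ng/min
834 ng/min × 60 min/hr = 50040 ng/hr
Concentration = 1075 mcg ÷ 124 mL = 8.669355 mcg/mL = 8669.355 ng/mL
Rate = 50040 ng/hr ÷ 8669.355 ng/mL = 5.772056 mL/hr
Volume infused = 5.772056 mL/hr × 3.6 hr = 20.7794 mL
Volume remaining = 124 − 20.7794 = 103.2206 mL
Drug remaining = 103.2206 mL × 8669.355 ng/mL = 894856 ng = 894.856 mcg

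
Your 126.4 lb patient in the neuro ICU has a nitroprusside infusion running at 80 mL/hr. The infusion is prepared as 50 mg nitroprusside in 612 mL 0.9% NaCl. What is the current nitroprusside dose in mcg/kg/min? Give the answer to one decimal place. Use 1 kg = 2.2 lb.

Weight = 126.4 lb ÷ 2.2 lb/kg = 57.45455 kg
Concentration = 50 mg ÷ 612 mL = 0.08169935 mg/mL = 81.69935 mcg/mL
Drug rate = 80 mL/hr × 81.69935 mcg/mL = 6535.948 mcg/hr
6535.948 mcg/hr ÷ 60 min/hr = 108.9325 mcg/min
108.9325 mcg/min ÷ 57.45455 kg = 1.895976 mcg/kg/min

1.9 mcg/kg/min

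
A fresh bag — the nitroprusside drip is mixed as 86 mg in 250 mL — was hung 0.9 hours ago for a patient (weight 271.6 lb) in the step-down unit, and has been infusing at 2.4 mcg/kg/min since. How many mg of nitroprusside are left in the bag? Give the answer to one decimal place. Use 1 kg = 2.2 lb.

Weight = 271.6 lb ÷ 2.2 lb/kg = 123.4545 kg
Dose = 2.4 mcg/kg/min × 123.4545 kg = 296.2909 mcg/min
296.2909 mcg/min × 60 min/hr = 17777.45 mcg/hr
Concentration = 86 mg ÷ 250 mL = 0.344 mg/mL = 344 mcg/mL
Rate = 17777.45 mcg/hr ÷ 344 mcg/mL = 51.67865 mL/hr
Volume infused = 51.67865 mL/hr × 0.9 hr = 46.51078 mL
Volume remaining = 250 − 46.51078 = 203.4892 mL
Drug remaining = 203.4892 mL × 344 mcg/mL = 70000.29 mcg = 70.00029 mg

70.0 mg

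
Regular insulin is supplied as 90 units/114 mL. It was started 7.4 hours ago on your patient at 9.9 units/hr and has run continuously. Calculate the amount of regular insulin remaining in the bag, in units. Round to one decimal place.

16.7 units

Concentration = 90 units ÷ 114 mL = 0.7894737 units/mL
Rate = 9.9 units/hr ÷ 0.7894737 units/mL = 12.54 mL/hr
Volume infused = 12.54 mL/hr × 7.4 hr = 92.796 mL
Volume remaining = 114 − 92.796 = 21.204 mL
Drug remaining = 21.204 mL × 0.7894737 units/mL = 16.74 units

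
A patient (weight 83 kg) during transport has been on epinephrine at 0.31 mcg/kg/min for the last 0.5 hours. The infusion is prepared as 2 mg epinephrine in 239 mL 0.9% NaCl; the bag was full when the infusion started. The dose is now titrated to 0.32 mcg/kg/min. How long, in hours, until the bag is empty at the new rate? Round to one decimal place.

0.8 hours

Initial rate:
Dose = 0.31 mcg/kg/min × 83 kg = 25.73 mcg/min
25.73 mcg/min × 60 min/hr = 1543.8 mcg/hr
Concentration = 2 mg ÷ 239 mL = 0.008368201 mg/mL = 8.368201 mcg/mL
Rate = 1543.8 mcg/hr ÷ 8.368201 mcg/mL = 184.4841 mL/hr
Volume infused so far = 184.4841 mL/hr × 0.5 hr = 92.24205 mL
Volume remaining = 239 − 92.24205 = 146.7579 mL
New rate:
Dose = 0.32 mcg/kg/min × 83 kg = 26.56 mcg/min
26.56 mcg/min × 60 min/hr = 1593.6 mcg/hr
Rate = 1593.6 mcg/hr ÷ 8.368201 mcg/mL = 190.4352 mL/hr
Time remaining = 146.7579 mL ÷ 190.4352 mL/hr = 0.7706451 hr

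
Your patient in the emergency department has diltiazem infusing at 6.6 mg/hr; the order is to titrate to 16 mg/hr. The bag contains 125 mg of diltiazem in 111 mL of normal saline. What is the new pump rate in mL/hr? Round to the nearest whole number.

Concentration = 125 mg ÷ 111 mL = 1.126126 mg/mL
Rate = 16 mg/hr ÷ 1.126126 mg/mL = 14.208 mL/hr

14 mL/hr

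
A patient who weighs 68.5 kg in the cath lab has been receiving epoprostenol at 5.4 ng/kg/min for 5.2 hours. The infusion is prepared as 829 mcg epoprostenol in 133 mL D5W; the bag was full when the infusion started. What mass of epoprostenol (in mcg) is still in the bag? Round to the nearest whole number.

Dose = 5.4 ng/kg/min × 68.5 kg = 369.9 ng/min
369.9 ng/min × 60 min/hr = 22194 ng/hr
Concentration = 829 mcg ÷ 133 mL = 6.233083 mcg/mL = 6233.083 ng/mL
Rate = 22194 ng/hr ÷ 6233.083 ng/mL = 3.560678 mL/hr
Volume infused = 3.560678 mL/hr × 5.2 hr = 18.51553 mL
Volume remaining = 133 − 18.51553 = 114.4845 mL
Drug remaining = 114.4845 mL × 6233.083 ng/mL = 713591.2 ng = 713.5912 mcg

714 mcg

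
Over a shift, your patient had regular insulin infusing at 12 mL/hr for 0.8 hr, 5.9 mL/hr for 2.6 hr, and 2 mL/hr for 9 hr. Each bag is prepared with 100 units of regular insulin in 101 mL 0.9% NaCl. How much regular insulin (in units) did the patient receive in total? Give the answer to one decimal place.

42.5 units

Concentration = 100 units ÷ 101 mL = 0.990099 units/mL
Stage 1: 12 mL/hr × 0.8 hr = 9.6 mL → 9.6 mL × 0.990099 units/mL = 9.50495 units
Stage 2: 5.9 mL/hr × 2.6 hr = 15.34 mL → 15.34 mL × 0.990099 units/mL = 15.18812 units
Stage 3: 2 mL/hr × 9 hr = 18 mL → 18 mL × 0.990099 units/mL = 17.82178 units
Total = 9.50495 + 15.18812 + 17.82178 = 42.51485 units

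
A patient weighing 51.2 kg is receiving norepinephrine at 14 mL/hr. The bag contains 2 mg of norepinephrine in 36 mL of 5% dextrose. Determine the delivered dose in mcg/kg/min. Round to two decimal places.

Concentration = 2 mg ÷ 36 mL = 0.05555556 mg/mL = 55.55556 mcg/mL
Drug rate = 14 mL/hr × 55.55556 mcg/mL = 777.7778 mcg/hr
777.7778 mcg/hr ÷ 60 min/hr = 12.96296 mcg/min
12.96296 mcg/min ÷ 51.2 kg = 0.2531829 mcg/kg/min

0.25 mcg/kg/min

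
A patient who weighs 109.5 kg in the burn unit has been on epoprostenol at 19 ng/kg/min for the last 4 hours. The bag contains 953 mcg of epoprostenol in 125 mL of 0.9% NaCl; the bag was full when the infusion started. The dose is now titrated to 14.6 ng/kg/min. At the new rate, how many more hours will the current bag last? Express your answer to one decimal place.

Initial rate:
Dose = 19 ng/kg/min × 109.5 kg = 2080.5 ng/min
2080.5 ng/min × 60 min/hr = 124830 ng/hr
Concentration = 953 mcg ÷ 125 mL = 7.624 mcg/mL = 7624 ng/mL
Rate = 124830 ng/hr ÷ 7624 ng/mL = 16.37329 mL/hr
Volume infused so far = 16.37329 mL/hr × 4 hr = 65.49318 mL
Volume remaining = 125 − 65.49318 = 59.50682 mL
New rate:
Dose = 14.6 ng/kg/min × 109.5 kg = 1598.7 ng/min
1598.7 ng/min × 60 min/hr = 95922 ng/hr
Rate = 95922 ng/hr ÷ 7624 ng/mL = 12.58158 mL/hr
Time remaining = 59.50682 mL ÷ 12.58158 mL/hr = 4.729676 hr

4.7 hours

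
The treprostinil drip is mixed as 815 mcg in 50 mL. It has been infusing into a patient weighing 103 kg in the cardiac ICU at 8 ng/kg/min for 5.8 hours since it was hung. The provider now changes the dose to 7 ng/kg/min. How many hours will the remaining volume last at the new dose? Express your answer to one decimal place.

Initial rate:
Dose = 8 ng/kg/min × 103 kg = 824 ng/min
824 ng/min × 60 min/hr = 49440 ng/hr
Concentration = 815 mcg ÷ 50 mL = 16.3 mcg/mL = 16300 ng/mL
Rate = 49440 ng/hr ÷ 16300 ng/mL = 3.033129 mL/hr
Volume infused so far = 3.033129 mL/hr × 5.8 hr = 17.59215 mL
Volume remaining = 50 − 17.59215 = 32.40785 mL
New rate:
Dose = 7 ng/kg/min × 103 kg = 721 ng/min
721 ng/min × 60 min/hr = 43260 ng/hr
Rate = 43260 ng/hr ÷ 16300 ng/mL = 2.653988 mL/hr
Time remaining = 32.40785 mL ÷ 2.653988 mL/hr = 12.211 hr

12.2 hours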